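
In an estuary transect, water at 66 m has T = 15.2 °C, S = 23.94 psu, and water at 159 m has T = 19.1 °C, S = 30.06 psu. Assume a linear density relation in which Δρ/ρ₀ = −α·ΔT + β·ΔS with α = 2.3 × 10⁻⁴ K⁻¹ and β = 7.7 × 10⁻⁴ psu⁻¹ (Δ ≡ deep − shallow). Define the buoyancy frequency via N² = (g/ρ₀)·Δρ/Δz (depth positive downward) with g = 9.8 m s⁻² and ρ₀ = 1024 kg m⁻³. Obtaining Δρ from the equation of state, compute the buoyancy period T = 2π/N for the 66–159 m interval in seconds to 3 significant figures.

313 s

ΔT = +3.9 K, ΔS = +6.12 psu (deep − shallow).
Δρ/ρ₀ = −αΔT + βΔS = -8.97 × 10⁻⁴ + 4.7124 × 10⁻³ = 3.8154 × 10⁻³, so Δρ ≈ 3.907 kg m⁻³.
N² = (g/ρ₀)·Δρ/Δz = g·(Δρ/ρ₀)/Δz = 9.8 × 3.8154 × 10⁻³ / 93 = 4.0205 × 10⁻⁴ s⁻².
N = √(4.0205 × 10⁻⁴) = 0.020051 rad s⁻¹ → T = 2π/N = 313.36 s ≈ 313 s.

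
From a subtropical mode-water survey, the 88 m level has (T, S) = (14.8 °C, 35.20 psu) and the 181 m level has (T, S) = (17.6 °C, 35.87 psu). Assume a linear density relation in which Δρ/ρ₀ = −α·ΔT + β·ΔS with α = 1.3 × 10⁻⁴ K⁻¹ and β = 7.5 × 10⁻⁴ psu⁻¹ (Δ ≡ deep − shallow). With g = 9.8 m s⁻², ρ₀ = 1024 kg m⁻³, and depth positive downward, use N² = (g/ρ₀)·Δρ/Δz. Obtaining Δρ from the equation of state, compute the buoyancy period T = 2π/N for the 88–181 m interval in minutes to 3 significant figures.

27.4 min

ΔT = +2.8 K, ΔS = +0.67 psu (deep − shallow).
Δρ/ρ₀ = −αΔT + βΔS = -3.64 × 10⁻⁴ + 5.025 × 10⁻⁴ = 1.385 × 10⁻⁴, so Δρ ≈ 0.1418 kg m⁻³.
N² = (g/ρ₀)·Δρ/Δz = g·(Δρ/ρ₀)/Δz = 9.8 × 1.385 × 10⁻⁴ / 93 = 1.4595 × 10⁻⁵ s⁻².
N = √(1.4595 × 10⁻⁵) = 3.8203 × 10⁻³ rad s⁻¹ → T = 2π/N = 1.6447 × 10³ s = 27.412 min ≈ 27.4 min.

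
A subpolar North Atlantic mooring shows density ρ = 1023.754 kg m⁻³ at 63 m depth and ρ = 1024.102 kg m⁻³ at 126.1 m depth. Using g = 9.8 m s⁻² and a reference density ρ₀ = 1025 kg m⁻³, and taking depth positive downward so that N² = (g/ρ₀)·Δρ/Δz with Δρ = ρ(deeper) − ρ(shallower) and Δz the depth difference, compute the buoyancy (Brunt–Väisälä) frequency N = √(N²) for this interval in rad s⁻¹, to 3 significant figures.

Δρ = 1024.102 − 1023.754 = 0.348 kg m⁻³ over Δz = 126.1 − 63 = 63.1 m.
N² = (9.8/1025) × (0.348/63.1) = 5.2729 × 10⁻⁵ s⁻².
N = √(5.2729 × 10⁻⁵) = 7.2615 × 10⁻³ rad s⁻¹ ≈ 7.26 × 10⁻³ rad s⁻¹.

7.26 × 10⁻³ rad s⁻¹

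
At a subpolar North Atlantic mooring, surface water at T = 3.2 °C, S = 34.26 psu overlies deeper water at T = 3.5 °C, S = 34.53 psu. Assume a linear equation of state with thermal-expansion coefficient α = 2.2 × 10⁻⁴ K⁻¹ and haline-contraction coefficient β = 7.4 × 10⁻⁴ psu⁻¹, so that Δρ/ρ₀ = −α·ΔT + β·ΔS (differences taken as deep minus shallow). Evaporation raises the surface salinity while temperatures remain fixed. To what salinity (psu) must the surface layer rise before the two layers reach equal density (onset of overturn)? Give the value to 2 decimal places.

34.44 psu

Neutral buoyancy requires −α(T_deep − T_surf) + β(S_deep − S_surf′) = 0.
S_surf′ = S_deep − (α/β)·ΔT = 34.53 − (2.2 × 10⁻⁴/7.4 × 10⁻⁴)·(+0.3) = 34.4408 psu.
Increase required: 34.4408 − 34.26 = 0.1808 psu.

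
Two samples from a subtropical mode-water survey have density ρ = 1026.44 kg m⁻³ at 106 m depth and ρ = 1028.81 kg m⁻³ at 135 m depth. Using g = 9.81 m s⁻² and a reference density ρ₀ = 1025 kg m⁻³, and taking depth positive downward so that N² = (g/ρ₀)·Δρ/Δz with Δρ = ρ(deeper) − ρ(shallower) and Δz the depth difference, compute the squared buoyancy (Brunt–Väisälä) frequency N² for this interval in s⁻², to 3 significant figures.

7.82 × 10⁻⁴ s⁻²

Δρ = 1028.81 − 1026.44 = 2.37 kg m⁻³ over Δz = 135 − 106 = 29 m.
N² = (9.81/1025) × (2.37/29) = 7.8216 × 10⁻⁴ s⁻² ≈ 7.82 × 10⁻⁴ s⁻².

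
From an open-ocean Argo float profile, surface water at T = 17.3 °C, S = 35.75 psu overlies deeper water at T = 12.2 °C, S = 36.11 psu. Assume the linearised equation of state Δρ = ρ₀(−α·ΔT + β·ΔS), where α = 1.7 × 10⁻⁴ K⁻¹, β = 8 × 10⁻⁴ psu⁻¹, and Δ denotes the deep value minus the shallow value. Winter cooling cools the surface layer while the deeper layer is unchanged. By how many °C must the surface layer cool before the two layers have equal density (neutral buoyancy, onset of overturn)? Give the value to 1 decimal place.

6.8 °C

Neutral buoyancy requires Δρ = 0, i.e. −α(T_deep − T_surf′) + β(S_deep − S_surf) = 0.
T_surf′ = T_deep − (β/α)·ΔS = 12.2 − (8 × 10⁻⁴/1.7 × 10⁻⁴)·(+0.36) = 10.506 °C.
Cooling required: 17.3 − (10.506) = 6.794 °C.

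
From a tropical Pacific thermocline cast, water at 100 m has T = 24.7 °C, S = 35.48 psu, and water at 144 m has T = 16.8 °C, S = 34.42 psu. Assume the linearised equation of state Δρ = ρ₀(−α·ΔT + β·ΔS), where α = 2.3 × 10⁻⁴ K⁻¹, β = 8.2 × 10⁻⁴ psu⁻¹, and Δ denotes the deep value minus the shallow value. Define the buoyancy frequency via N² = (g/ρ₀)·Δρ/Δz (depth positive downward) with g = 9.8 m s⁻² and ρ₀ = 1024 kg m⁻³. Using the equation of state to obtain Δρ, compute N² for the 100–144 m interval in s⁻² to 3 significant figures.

ΔT = -7.9 K, ΔS = -1.06 psu (deep − shallow).
Δρ/ρ₀ = −αΔT + βΔS = 1.817 × 10⁻³ − 8.692 × 10⁻⁴ = 9.478 × 10⁻⁴, so Δρ ≈ 0.9705 kg m⁻³.
N² = (g/ρ₀)·Δρ/Δz = g·(Δρ/ρ₀)/Δz = 9.8 × 9.478 × 10⁻⁴ / 44 = 2.1110 × 10⁻⁴ s⁻² ≈ 2.11 × 10⁻⁴ s⁻².

2.11 × 10⁻⁴ s⁻²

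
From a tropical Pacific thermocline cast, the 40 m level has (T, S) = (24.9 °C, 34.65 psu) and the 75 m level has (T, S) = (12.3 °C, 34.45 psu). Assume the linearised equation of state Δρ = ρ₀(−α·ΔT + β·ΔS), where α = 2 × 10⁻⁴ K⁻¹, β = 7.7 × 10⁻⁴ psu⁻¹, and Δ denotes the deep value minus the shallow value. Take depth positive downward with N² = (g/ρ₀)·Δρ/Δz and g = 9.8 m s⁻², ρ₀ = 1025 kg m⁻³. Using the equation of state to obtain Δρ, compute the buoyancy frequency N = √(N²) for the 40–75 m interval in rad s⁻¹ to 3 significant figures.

ΔT = -12.6 K, ΔS = -0.20 psu (deep − shallow).
Δρ/ρ₀ = −αΔT + βΔS = 2.52 × 10⁻³ − 1.54 × 10⁻⁴ = 2.366 × 10⁻³, so Δρ ≈ 2.425 kg m⁻³.
N² = (g/ρ₀)·Δρ/Δz = g·(Δρ/ρ₀)/Δz = 9.8 × 2.366 × 10⁻³ / 35 = 6.6248 × 10⁻⁴ s⁻².
N = √(6.6248 × 10⁻⁴) = 0.025739 rad s⁻¹ ≈ 0.0257 rad s⁻¹.

0.0257 rad s⁻¹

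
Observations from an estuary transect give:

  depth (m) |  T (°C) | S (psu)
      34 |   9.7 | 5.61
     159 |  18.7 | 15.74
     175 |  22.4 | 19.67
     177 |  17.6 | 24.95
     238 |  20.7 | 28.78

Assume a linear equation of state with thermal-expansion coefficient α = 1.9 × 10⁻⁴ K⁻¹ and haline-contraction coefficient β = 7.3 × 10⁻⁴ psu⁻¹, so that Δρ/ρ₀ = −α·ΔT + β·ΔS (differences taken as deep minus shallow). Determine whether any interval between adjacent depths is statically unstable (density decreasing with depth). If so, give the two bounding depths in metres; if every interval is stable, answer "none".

none

Evaluate Δρ/ρ₀ = −αΔT + βΔS across each adjacent pair:
  34–159 m: −αΔT+βΔS = −(1.9 × 10⁻⁴)(+9.0)+(7.3 × 10⁻⁴)(+10.13) = 5.7 × 10⁻³ → stable
  159–175 m: −αΔT+βΔS = −(1.9 × 10⁻⁴)(+3.7)+(7.3 × 10⁻⁴)(+3.93) = 2.2 × 10⁻³ → stable
  175–177 m: −αΔT+βΔS = −(1.9 × 10⁻⁴)(-4.8)+(7.3 × 10⁻⁴)(+5.28) = 4.8 × 10⁻³ → stable
  177–238 m: −αΔT+βΔS = −(1.9 × 10⁻⁴)(+3.1)+(7.3 × 10⁻⁴)(+3.83) = 2.2 × 10⁻³ → stable
Every interval has Δρ > 0: the column is stably stratified throughout.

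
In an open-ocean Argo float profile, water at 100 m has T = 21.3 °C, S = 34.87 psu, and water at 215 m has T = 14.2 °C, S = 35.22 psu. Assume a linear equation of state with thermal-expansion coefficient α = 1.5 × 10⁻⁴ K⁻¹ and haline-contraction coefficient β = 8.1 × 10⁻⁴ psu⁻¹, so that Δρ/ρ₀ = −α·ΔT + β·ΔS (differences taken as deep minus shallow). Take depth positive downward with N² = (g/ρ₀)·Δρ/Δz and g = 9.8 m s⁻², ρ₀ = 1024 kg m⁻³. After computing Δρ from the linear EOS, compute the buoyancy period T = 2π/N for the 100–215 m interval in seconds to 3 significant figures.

586 s

ΔT = -7.1 K, ΔS = +0.35 psu (deep − shallow).
Δρ/ρ₀ = −αΔT + βΔS = 1.065 × 10⁻³ + 2.835 × 10⁻⁴ = 1.3485 × 10⁻³, so Δρ ≈ 1.381 kg m⁻³.
N² = (g/ρ₀)·Δρ/Δz = g·(Δρ/ρ₀)/Δz = 9.8 × 1.3485 × 10⁻³ / 115 = 1.1492 × 10⁻⁴ s⁻².
N = √(1.1492 × 10⁻⁴) = 0.010720 rad s⁻¹ → T = 2π/N = 586.12 s ≈ 586 s.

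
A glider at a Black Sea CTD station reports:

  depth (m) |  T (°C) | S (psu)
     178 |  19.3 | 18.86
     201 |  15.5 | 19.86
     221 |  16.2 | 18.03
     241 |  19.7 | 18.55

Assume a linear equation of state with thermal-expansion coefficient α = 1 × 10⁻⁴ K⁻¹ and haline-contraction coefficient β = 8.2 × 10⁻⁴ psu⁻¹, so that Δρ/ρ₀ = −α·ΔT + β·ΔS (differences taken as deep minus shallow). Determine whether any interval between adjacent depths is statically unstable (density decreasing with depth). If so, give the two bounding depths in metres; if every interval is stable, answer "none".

Evaluate Δρ/ρ₀ = −αΔT + βΔS across each adjacent pair:
  178–201 m: −αΔT+βΔS = −(1 × 10⁻⁴)(-3.8)+(8.2 × 10⁻⁴)(+1.00) = 1.2 × 10⁻³ → stable
  201–221 m: −αΔT+βΔS = −(1 × 10⁻⁴)(+0.7)+(8.2 × 10⁻⁴)(-1.83) = -1.6 × 10⁻³ → UNSTABLE
  221–241 m: −αΔT+βΔS = −(1 × 10⁻⁴)(+3.5)+(8.2 × 10⁻⁴)(+0.52) = 7.6 × 10⁻⁵ → stable
The 201–221 m interval has Δρ < 0: lighter water underlies denser water.

201–221 m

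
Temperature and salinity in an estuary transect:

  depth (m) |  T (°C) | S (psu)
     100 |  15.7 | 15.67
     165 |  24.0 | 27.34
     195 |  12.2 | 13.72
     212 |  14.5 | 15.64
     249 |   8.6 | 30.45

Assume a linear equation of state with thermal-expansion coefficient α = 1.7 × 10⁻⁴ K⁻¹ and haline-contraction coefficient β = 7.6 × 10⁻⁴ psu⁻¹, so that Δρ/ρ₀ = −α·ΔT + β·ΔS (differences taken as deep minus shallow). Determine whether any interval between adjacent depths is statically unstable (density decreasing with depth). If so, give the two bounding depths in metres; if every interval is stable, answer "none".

165–195 m

Evaluate Δρ/ρ₀ = −αΔT + βΔS across each adjacent pair:
  100–165 m: −αΔT+βΔS = −(1.7 × 10⁻⁴)(+8.3)+(7.6 × 10⁻⁴)(+11.67) = 7.5 × 10⁻³ → stable
  165–195 m: −αΔT+βΔS = −(1.7 × 10⁻⁴)(-11.8)+(7.6 × 10⁻⁴)(-13.62) = -8.3 × 10⁻³ → UNSTABLE
  195–212 m: −αΔT+βΔS = −(1.7 × 10⁻⁴)(+2.3)+(7.6 × 10⁻⁴)(+1.92) = 1.1 × 10⁻³ → stable
  212–249 m: −αΔT+βΔS = −(1.7 × 10⁻⁴)(-5.9)+(7.6 × 10⁻⁴)(+14.81) = 0.012 → stable
The 165–195 m interval has Δρ < 0: lighter water underlies denser water.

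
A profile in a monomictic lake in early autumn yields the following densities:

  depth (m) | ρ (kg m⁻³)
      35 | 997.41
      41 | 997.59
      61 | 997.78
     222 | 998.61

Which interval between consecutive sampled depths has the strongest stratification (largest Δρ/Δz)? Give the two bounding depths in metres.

35–41 m

Compute the density gradient over each adjacent pair:
  35–41 m: Δρ/Δz = 0.18/6 = 0.030 kg m⁻⁴
  41–61 m: Δρ/Δz = 0.19/20 = 9.5 × 10⁻³ kg m⁻⁴
  61–222 m: Δρ/Δz = 0.83/161 = 5.2 × 10⁻³ kg m⁻⁴
The largest gradient is in the 35–41 m interval — the pycnocline.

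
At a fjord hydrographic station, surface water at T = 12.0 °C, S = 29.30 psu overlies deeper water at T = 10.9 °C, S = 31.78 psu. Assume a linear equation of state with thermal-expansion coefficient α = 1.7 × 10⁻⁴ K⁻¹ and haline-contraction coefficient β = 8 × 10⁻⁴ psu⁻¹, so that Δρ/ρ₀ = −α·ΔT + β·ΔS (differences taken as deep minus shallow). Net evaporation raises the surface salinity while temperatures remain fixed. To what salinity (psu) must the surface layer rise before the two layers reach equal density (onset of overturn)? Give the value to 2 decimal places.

Neutral buoyancy requires −α(T_deep − T_surf) + β(S_deep − S_surf′) = 0.
S_surf′ = S_deep − (α/β)·ΔT = 31.78 − (1.7 × 10⁻⁴/8 × 10⁻⁴)·(-1.1) = 32.0138 psu.
Increase required: 32.0138 − 29.30 = 2.7138 psu.

32.01 psu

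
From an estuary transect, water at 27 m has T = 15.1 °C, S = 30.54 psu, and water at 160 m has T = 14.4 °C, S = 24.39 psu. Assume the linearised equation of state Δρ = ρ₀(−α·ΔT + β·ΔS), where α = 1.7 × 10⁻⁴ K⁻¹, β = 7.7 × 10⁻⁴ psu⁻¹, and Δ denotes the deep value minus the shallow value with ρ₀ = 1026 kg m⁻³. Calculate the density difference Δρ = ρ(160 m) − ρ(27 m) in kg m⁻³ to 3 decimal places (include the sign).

ΔT = -0.7 K, ΔS = -6.15 psu (deep − shallow).
Δρ/ρ₀ = −(1.7 × 10⁻⁴)(-0.7) + (7.7 × 10⁻⁴)(-6.15) = -4.6165 × 10⁻³.
Δρ = 1026 × (-4.6165 × 10⁻³) = -4.737 kg m⁻³.
Negative Δρ: lighter below, statically unstable.

-4.737 kg m⁻³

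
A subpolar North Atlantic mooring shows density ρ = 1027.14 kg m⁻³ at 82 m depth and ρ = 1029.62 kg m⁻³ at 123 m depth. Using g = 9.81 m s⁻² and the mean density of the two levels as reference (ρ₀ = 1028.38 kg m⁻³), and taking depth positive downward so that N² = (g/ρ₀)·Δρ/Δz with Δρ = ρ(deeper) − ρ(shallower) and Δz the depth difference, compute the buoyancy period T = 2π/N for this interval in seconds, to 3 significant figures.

262 s

Δρ = 1029.62 − 1027.14 = 2.48 kg m⁻³ over Δz = 123 − 82 = 41 m.
N² = (9.81/1028.38) × (2.48/41) = 5.7701 × 10⁻⁴ s⁻².
N = √(5.7701 × 10⁻⁴) = 0.024021 rad s⁻¹, so T = 2π/N = 261.57 s ≈ 262 s.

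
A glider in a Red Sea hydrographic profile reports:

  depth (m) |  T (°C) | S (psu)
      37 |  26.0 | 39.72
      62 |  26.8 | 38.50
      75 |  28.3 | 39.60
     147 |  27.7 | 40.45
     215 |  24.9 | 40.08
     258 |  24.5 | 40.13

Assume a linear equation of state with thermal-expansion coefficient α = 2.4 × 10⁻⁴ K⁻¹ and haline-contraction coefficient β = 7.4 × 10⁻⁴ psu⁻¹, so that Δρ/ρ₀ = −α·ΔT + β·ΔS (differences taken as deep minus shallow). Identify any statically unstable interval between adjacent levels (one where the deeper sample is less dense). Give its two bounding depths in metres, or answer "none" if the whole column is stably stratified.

37–62 m

Evaluate Δρ/ρ₀ = −αΔT + βΔS across each adjacent pair:
  37–62 m: −αΔT+βΔS = −(2.4 × 10⁻⁴)(+0.8)+(7.4 × 10⁻⁴)(-1.22) = -1.1 × 10⁻³ → UNSTABLE
  62–75 m: −αΔT+βΔS = −(2.4 × 10⁻⁴)(+1.5)+(7.4 × 10⁻⁴)(+1.10) = 4.5 × 10⁻⁴ → stable
  75–147 m: −αΔT+βΔS = −(2.4 × 10⁻⁴)(-0.6)+(7.4 × 10⁻⁴)(+0.85) = 7.7 × 10⁻⁴ → stable
  147–215 m: −αΔT+βΔS = −(2.4 × 10⁻⁴)(-2.8)+(7.4 × 10⁻⁴)(-0.37) = 4.0 × 10⁻⁴ → stable
  215–258 m: −αΔT+βΔS = −(2.4 × 10⁻⁴)(-0.4)+(7.4 × 10⁻⁴)(+0.05) = 1.3 × 10⁻⁴ → stable
The 37–62 m interval has Δρ < 0: lighter water underlies denser water.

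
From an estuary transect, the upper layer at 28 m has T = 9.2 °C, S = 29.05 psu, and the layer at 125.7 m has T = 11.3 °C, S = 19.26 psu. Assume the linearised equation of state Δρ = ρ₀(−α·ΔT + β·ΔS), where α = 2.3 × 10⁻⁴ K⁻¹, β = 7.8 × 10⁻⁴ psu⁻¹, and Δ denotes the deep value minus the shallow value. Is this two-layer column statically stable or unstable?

unstable

ΔT = 11.3 − 9.2 = +2.1 K and ΔS = 19.26 − 29.05 = -9.79 psu (deep − shallow).
−αΔT = -4.83 × 10⁻⁴; βΔS = -7.6362 × 10⁻³; sum Δρ/ρ₀ = -8.1192 × 10⁻³.
Δρ/ρ₀ < 0, so Δρ < 0: deeper water is lighter → statically unstable; the column would overturn.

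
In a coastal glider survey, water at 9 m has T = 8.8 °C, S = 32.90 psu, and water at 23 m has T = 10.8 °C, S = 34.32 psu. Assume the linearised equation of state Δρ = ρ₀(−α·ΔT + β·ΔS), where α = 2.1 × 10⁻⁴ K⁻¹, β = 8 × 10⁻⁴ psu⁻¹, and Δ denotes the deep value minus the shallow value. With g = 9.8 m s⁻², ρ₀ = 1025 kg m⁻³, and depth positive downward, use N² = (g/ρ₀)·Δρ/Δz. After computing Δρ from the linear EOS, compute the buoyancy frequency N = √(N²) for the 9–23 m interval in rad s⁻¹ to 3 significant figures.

ΔT = +2.0 K, ΔS = +1.42 psu (deep − shallow).
Δρ/ρ₀ = −αΔT + βΔS = -4.20 × 10⁻⁴ + 1.136 × 10⁻³ = 7.16 × 10⁻⁴, so Δρ ≈ 0.7339 kg m⁻³.
N² = (g/ρ₀)·Δρ/Δz = g·(Δρ/ρ₀)/Δz = 9.8 × 7.16 × 10⁻⁴ / 14 = 5.0120 × 10⁻⁴ s⁻².
N = √(5.0120 × 10⁻⁴) = 0.022387 rad s⁻¹ ≈ 0.0224 rad s⁻¹.

0.0224 rad s⁻¹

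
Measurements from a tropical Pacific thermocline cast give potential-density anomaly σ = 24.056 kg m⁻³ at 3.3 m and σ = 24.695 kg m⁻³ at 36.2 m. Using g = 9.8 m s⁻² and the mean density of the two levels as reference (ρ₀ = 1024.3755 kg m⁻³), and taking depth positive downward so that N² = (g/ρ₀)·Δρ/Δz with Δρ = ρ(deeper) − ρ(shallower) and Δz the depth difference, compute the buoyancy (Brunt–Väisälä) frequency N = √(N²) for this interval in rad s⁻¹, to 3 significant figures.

Δρ = 1024.695 − 1024.056 = 0.639 kg m⁻³ over Δz = 36.2 − 3.3 = 32.9 m.
N² = (9.8/1024.3755) × (0.639/32.9) = 1.8581 × 10⁻⁴ s⁻².
N = √(1.8581 × 10⁻⁴) = 0.013631 rad s⁻¹ ≈ 0.0136 rad s⁻¹.
N² > 0, so the interval is statically stable.

0.0136 rad s⁻¹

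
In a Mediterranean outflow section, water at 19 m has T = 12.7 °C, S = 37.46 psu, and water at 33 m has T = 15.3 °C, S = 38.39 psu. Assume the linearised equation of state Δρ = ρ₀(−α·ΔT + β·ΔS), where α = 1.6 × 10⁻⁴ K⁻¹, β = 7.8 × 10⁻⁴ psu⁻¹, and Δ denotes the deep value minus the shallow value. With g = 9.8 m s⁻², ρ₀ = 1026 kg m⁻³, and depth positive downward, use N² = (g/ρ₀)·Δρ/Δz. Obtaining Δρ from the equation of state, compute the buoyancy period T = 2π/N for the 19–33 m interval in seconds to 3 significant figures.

427 s

ΔT = +2.6 K, ΔS = +0.93 psu (deep − shallow).
Δρ/ρ₀ = −αΔT + βΔS = -4.16 × 10⁻⁴ + 7.254 × 10⁻⁴ = 3.094 × 10⁻⁴, so Δρ ≈ 0.3174 kg m⁻³.
N² = (g/ρ₀)·Δρ/Δz = g·(Δρ/ρ₀)/Δz = 9.8 × 3.094 × 10⁻⁴ / 14 = 2.1658 × 10⁻⁴ s⁻².
N = √(2.1658 × 10⁻⁴) = 0.014717 rad s⁻¹ → T = 2π/N = 426.93 s ≈ 427 s.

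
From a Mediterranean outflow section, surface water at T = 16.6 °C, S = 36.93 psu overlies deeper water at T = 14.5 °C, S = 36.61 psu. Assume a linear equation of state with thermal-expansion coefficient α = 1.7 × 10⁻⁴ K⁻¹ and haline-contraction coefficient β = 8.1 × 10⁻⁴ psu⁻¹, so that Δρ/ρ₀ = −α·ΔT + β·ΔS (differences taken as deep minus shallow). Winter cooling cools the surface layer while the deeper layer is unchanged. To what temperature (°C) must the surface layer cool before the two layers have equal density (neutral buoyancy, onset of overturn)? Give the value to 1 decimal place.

16.0 °C

Neutral buoyancy requires Δρ = 0, i.e. −α(T_deep − T_surf′) + β(S_deep − S_surf) = 0.
T_surf′ = T_deep − (β/α)·ΔS = 14.5 − (8.1 × 10⁻⁴/1.7 × 10⁻⁴)·(-0.32) = 16.025 °C.
Cooling required: 16.6 − (16.025) = 0.575 °C.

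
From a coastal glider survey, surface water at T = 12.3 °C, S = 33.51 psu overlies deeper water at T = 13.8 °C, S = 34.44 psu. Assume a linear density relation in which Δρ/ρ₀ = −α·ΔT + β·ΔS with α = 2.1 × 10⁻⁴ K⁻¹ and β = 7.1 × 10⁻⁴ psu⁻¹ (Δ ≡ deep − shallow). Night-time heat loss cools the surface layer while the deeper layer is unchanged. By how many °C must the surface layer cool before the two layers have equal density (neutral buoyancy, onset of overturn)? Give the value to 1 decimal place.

1.6 °C

Neutral buoyancy requires Δρ = 0, i.e. −α(T_deep − T_surf′) + β(S_deep − S_surf) = 0.
T_surf′ = T_deep − (β/α)·ΔS = 13.8 − (7.1 × 10⁻⁴/2.1 × 10⁻⁴)·(+0.93) = 10.656 °C.
Cooling required: 12.3 − (10.656) = 1.644 °C.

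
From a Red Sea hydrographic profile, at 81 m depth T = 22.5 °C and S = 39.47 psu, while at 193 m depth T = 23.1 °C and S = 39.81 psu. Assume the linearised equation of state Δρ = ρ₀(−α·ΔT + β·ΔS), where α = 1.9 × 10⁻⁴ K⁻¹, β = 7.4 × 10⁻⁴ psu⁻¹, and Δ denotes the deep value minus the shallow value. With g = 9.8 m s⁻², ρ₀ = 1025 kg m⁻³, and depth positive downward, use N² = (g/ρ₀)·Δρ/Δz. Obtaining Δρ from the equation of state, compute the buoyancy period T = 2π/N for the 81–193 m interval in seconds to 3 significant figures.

ΔT = +0.6 K, ΔS = +0.34 psu (deep − shallow).
Δρ/ρ₀ = −αΔT + βΔS = -1.14 × 10⁻⁴ + 2.516 × 10⁻⁴ = 1.376 × 10⁻⁴, so Δρ ≈ 0.1410 kg m⁻³.
N² = (g/ρ₀)·Δρ/Δz = g·(Δρ/ρ₀)/Δz = 9.8 × 1.376 × 10⁻⁴ / 112 = 1.2040 × 10⁻⁵ s⁻².
N = √(1.2040 × 10⁻⁵) = 3.4699 × 10⁻³ rad s⁻¹ → T = 2π/N = 1.8108 × 10³ s ≈ 1.81 × 10³ s.

1.81 × 10³ s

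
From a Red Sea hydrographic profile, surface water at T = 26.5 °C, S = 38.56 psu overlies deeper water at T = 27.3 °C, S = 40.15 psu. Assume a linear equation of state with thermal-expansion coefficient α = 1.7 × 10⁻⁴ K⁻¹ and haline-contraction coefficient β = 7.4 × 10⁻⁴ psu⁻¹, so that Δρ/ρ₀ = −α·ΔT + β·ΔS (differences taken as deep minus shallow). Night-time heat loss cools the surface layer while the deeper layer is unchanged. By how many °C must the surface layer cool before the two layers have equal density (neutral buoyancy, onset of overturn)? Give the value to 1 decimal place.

Neutral buoyancy requires Δρ = 0, i.e. −α(T_deep − T_surf′) + β(S_deep − S_surf) = 0.
T_surf′ = T_deep − (β/α)·ΔS = 27.3 − (7.4 × 10⁻⁴/1.7 × 10⁻⁴)·(+1.59) = 20.379 °C.
Cooling required: 26.5 − (20.379) = 6.121 °C.

6.1 °C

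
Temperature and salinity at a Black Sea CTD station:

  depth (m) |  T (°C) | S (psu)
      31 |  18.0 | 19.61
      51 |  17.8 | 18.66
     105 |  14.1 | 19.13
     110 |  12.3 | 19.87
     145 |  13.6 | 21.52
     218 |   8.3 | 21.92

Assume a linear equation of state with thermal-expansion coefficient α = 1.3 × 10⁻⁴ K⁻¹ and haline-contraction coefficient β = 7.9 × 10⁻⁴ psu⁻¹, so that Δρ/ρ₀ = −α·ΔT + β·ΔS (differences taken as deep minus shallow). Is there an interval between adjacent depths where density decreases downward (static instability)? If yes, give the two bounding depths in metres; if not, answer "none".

31–51 m

Evaluate Δρ/ρ₀ = −αΔT + βΔS across each adjacent pair:
  31–51 m: −αΔT+βΔS = −(1.3 × 10⁻⁴)(-0.2)+(7.9 × 10⁻⁴)(-0.95) = -7.2 × 10⁻⁴ → UNSTABLE
  51–105 m: −αΔT+βΔS = −(1.3 × 10⁻⁴)(-3.7)+(7.9 × 10⁻⁴)(+0.47) = 8.5 × 10⁻⁴ → stable
  105–110 m: −αΔT+βΔS = −(1.3 × 10⁻⁴)(-1.8)+(7.9 × 10⁻⁴)(+0.74) = 8.2 × 10⁻⁴ → stable
  110–145 m: −αΔT+βΔS = −(1.3 × 10⁻⁴)(+1.3)+(7.9 × 10⁻⁴)(+1.65) = 1.1 × 10⁻³ → stable
  145–218 m: −αΔT+βΔS = −(1.3 × 10⁻⁴)(-5.3)+(7.9 × 10⁻⁴)(+0.40) = 1.0 × 10⁻³ → stable
The 31–51 m interval has Δρ < 0: lighter water underlies denser water.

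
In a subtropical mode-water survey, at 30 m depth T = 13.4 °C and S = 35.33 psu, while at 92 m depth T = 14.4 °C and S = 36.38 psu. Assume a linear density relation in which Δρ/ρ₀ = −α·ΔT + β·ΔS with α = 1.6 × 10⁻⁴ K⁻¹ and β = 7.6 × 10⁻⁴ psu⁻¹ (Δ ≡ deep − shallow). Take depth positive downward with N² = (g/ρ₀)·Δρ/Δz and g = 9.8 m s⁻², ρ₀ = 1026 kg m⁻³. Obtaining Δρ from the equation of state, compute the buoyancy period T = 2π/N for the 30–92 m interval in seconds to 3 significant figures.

626 s

ΔT = +1.0 K, ΔS = +1.05 psu (deep − shallow).
Δρ/ρ₀ = −αΔT + βΔS = -1.60 × 10⁻⁴ + 7.98 × 10⁻⁴ = 6.38 × 10⁻⁴, so Δρ ≈ 0.6546 kg m⁻³.
N² = (g/ρ₀)·Δρ/Δz = g·(Δρ/ρ₀)/Δz = 9.8 × 6.38 × 10⁻⁴ / 62 = 1.0085 × 10⁻⁴ s⁻².
N = √(1.0085 × 10⁻⁴) = 0.010042 rad s⁻¹ → T = 2π/N = 625.69 s ≈ 626 s.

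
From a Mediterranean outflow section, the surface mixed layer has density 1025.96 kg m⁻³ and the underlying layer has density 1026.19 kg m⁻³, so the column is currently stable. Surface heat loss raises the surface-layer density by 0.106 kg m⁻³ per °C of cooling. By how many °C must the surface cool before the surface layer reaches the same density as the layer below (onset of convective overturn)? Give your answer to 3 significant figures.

2.17 °C

Density deficit of the surface layer: 1026.19 − 1025.96 = 0.23 kg m⁻³.
Required change = 0.23 / 0.106 = 2.17 °C.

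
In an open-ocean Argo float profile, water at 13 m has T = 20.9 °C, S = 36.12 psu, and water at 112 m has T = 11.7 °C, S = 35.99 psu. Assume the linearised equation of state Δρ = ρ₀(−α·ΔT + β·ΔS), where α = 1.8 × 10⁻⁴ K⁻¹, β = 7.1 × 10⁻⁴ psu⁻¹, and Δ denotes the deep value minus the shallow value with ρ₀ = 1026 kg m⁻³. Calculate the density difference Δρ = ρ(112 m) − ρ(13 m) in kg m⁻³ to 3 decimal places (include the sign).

+1.604 kg m⁻³

ΔT = -9.2 K, ΔS = -0.13 psu (deep − shallow).
Δρ/ρ₀ = −(1.8 × 10⁻⁴)(-9.2) + (7.1 × 10⁻⁴)(-0.13) = 1.5637 × 10⁻³.
Δρ = 1026 × (1.5637 × 10⁻³) = +1.604 kg m⁻³.
Positive Δρ: denser below, stable.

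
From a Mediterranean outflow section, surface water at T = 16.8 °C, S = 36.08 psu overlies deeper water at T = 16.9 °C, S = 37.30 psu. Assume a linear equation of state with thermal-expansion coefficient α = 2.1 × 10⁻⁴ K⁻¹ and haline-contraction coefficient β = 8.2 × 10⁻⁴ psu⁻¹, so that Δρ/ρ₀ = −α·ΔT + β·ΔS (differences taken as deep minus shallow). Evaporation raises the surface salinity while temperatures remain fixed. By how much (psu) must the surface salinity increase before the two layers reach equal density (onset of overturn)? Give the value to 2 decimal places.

Neutral buoyancy requires −α(T_deep − T_surf) + β(S_deep − S_surf′) = 0.
S_surf′ = S_deep − (α/β)·ΔT = 37.30 − (2.1 × 10⁻⁴/8.2 × 10⁻⁴)·(+0.1) = 37.2744 psu.
Increase required: 37.2744 − 36.08 = 1.1944 psu.

1.19 psu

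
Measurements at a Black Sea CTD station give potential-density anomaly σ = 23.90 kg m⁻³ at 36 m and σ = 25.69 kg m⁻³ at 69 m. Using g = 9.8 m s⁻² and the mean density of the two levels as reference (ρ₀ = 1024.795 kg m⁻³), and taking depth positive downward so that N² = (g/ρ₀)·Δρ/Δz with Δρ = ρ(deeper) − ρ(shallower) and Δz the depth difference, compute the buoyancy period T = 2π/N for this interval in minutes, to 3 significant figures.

Δρ = 1025.69 − 1023.90 = 1.79 kg m⁻³ over Δz = 69 − 36 = 33 m.
N² = (9.8/1024.795) × (1.79/33) = 5.1871 × 10⁻⁴ s⁻².
N = √(5.1871 × 10⁻⁴) = 0.022775 rad s⁻¹, so T = 2π/N = 275.88 s = 4.5980 min ≈ 4.60 min.

4.60 min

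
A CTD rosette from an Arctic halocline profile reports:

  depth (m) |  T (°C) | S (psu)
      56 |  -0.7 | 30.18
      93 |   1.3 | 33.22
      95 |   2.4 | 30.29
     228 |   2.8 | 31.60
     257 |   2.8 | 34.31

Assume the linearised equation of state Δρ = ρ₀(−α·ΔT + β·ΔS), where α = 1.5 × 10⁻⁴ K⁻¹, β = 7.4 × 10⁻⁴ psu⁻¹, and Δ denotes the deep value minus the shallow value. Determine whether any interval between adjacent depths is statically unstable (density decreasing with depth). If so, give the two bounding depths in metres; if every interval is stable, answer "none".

93–95 m

Evaluate Δρ/ρ₀ = −αΔT + βΔS across each adjacent pair:
  56–93 m: −αΔT+βΔS = −(1.5 × 10⁻⁴)(+2.0)+(7.4 × 10⁻⁴)(+3.04) = 1.9 × 10⁻³ → stable
  93–95 m: −αΔT+βΔS = −(1.5 × 10⁻⁴)(+1.1)+(7.4 × 10⁻⁴)(-2.93) = -2.3 × 10⁻³ → UNSTABLE
  95–228 m: −αΔT+βΔS = −(1.5 × 10⁻⁴)(+0.4)+(7.4 × 10⁻⁴)(+1.31) = 9.1 × 10⁻⁴ → stable
  228–257 m: −αΔT+βΔS = −(1.5 × 10⁻⁴)(+0.0)+(7.4 × 10⁻⁴)(+2.71) = 2.0 × 10⁻³ → stable
The 93–95 m interval has Δρ < 0: lighter water underlies denser water.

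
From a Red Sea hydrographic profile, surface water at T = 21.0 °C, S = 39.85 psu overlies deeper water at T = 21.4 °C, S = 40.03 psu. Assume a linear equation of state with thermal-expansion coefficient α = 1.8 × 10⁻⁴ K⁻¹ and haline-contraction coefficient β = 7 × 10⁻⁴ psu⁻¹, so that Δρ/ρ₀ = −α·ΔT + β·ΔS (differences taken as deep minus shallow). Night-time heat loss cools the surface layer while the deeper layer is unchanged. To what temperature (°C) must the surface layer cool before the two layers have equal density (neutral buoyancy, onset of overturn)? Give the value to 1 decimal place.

Neutral buoyancy requires Δρ = 0, i.e. −α(T_deep − T_surf′) + β(S_deep − S_surf) = 0.
T_surf′ = T_deep − (β/α)·ΔS = 21.4 − (7 × 10⁻⁴/1.8 × 10⁻⁴)·(+0.18) = 20.700 °C.
Cooling required: 21.0 − (20.700) = 0.300 °C.

20.7 °C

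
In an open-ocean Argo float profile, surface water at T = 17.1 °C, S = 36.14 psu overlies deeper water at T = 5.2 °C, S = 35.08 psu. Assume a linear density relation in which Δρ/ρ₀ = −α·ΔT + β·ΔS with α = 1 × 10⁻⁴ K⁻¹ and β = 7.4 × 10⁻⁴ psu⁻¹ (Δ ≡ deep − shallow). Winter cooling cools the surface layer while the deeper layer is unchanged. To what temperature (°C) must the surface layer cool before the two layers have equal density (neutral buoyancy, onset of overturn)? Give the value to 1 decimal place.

13.0 °C

Neutral buoyancy requires Δρ = 0, i.e. −α(T_deep − T_surf′) + β(S_deep − S_surf) = 0.
T_surf′ = T_deep − (β/α)·ΔS = 5.2 − (7.4 × 10⁻⁴/1 × 10⁻⁴)·(-1.06) = 13.044 °C.
Cooling required: 17.1 − (13.044) = 4.056 °C.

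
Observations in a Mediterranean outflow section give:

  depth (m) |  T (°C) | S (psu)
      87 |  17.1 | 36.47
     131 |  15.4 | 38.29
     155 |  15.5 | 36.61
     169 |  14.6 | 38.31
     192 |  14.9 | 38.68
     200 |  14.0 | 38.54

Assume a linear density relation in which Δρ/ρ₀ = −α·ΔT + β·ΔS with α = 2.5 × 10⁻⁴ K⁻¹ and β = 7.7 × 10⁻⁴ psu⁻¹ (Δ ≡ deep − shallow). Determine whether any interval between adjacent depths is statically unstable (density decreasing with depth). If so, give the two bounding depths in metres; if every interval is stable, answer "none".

131–155 m

Evaluate Δρ/ρ₀ = −αΔT + βΔS across each adjacent pair:
  87–131 m: −αΔT+βΔS = −(2.5 × 10⁻⁴)(-1.7)+(7.7 × 10⁻⁴)(+1.82) = 1.8 × 10⁻³ → stable
  131–155 m: −αΔT+βΔS = −(2.5 × 10⁻⁴)(+0.1)+(7.7 × 10⁻⁴)(-1.68) = -1.3 × 10⁻³ → UNSTABLE
  155–169 m: −αΔT+βΔS = −(2.5 × 10⁻⁴)(-0.9)+(7.7 × 10⁻⁴)(+1.70) = 1.5 × 10⁻³ → stable
  169–192 m: −αΔT+βΔS = −(2.5 × 10⁻⁴)(+0.3)+(7.7 × 10⁻⁴)(+0.37) = 2.1 × 10⁻⁴ → stable
  192–200 m: −αΔT+βΔS = −(2.5 × 10⁻⁴)(-0.9)+(7.7 × 10⁻⁴)(-0.14) = 1.2 × 10⁻⁴ → stable
The 131–155 m interval has Δρ < 0: lighter water underlies denser water.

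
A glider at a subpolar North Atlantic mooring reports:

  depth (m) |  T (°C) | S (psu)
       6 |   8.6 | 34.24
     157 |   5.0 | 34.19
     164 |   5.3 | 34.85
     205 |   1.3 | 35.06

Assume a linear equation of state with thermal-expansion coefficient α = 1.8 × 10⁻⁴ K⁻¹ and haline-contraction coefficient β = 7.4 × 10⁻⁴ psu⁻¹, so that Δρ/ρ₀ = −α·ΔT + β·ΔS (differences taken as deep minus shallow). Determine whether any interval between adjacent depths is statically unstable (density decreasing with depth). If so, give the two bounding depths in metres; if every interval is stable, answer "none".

Evaluate Δρ/ρ₀ = −αΔT + βΔS across each adjacent pair:
  6–157 m: −αΔT+βΔS = −(1.8 × 10⁻⁴)(-3.6)+(7.4 × 10⁻⁴)(-0.05) = 6.1 × 10⁻⁴ → stable
  157–164 m: −αΔT+βΔS = −(1.8 × 10⁻⁴)(+0.3)+(7.4 × 10⁻⁴)(+0.66) = 4.3 × 10⁻⁴ → stable
  164–205 m: −αΔT+βΔS = −(1.8 × 10⁻⁴)(-4.0)+(7.4 × 10⁻⁴)(+0.21) = 8.8 × 10⁻⁴ → stable
Every interval has Δρ > 0: the column is stably stratified throughout.

none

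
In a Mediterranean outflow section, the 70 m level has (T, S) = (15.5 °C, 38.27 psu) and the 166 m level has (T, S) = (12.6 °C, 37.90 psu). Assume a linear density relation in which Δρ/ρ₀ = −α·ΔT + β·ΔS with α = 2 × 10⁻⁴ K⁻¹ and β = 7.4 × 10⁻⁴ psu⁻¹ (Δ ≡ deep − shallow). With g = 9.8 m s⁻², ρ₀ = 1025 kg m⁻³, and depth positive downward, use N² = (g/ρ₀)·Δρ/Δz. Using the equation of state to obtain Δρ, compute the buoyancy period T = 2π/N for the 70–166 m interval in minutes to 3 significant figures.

ΔT = -2.9 K, ΔS = -0.37 psu (deep − shallow).
Δρ/ρ₀ = −αΔT + βΔS = 5.80 × 10⁻⁴ − 2.738 × 10⁻⁴ = 3.062 × 10⁻⁴, so Δρ ≈ 0.3139 kg m⁻³.
N² = (g/ρ₀)·Δρ/Δz = g·(Δρ/ρ₀)/Δz = 9.8 × 3.062 × 10⁻⁴ / 96 = 3.1258 × 10⁻⁵ s⁻².
N = √(3.1258 × 10⁻⁵) = 5.5909 × 10⁻³ rad s⁻¹ → T = 2π/N = 1.1238 × 10³ s = 18.730 min ≈ 18.7 min.

18.7 min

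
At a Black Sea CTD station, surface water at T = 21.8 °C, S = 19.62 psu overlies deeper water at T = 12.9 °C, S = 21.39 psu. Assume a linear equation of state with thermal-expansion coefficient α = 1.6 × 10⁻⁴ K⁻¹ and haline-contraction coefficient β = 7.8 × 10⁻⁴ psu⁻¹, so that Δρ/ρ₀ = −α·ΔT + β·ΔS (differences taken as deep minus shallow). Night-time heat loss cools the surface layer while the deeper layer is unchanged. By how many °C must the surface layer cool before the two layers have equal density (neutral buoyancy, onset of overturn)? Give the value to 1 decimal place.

17.5 °C

Neutral buoyancy requires Δρ = 0, i.e. −α(T_deep − T_surf′) + β(S_deep − S_surf) = 0.
T_surf′ = T_deep − (β/α)·ΔS = 12.9 − (7.8 × 10⁻⁴/1.6 × 10⁻⁴)·(+1.77) = 4.271 °C.
Cooling required: 21.8 − (4.271) = 17.529 °C.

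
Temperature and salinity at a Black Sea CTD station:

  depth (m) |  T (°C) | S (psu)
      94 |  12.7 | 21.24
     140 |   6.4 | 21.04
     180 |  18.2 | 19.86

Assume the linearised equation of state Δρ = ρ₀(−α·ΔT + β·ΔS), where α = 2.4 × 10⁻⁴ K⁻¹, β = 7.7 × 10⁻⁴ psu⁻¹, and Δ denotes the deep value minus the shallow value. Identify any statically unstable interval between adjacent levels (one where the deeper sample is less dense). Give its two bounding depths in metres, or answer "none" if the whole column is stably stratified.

140–180 m

Evaluate Δρ/ρ₀ = −αΔT + βΔS across each adjacent pair:
  94–140 m: −αΔT+βΔS = −(2.4 × 10⁻⁴)(-6.3)+(7.7 × 10⁻⁴)(-0.20) = 1.4 × 10⁻³ → stable
  140–180 m: −αΔT+βΔS = −(2.4 × 10⁻⁴)(+11.8)+(7.7 × 10⁻⁴)(-1.18) = -3.7 × 10⁻³ → UNSTABLE
The 140–180 m interval has Δρ < 0: lighter water underlies denser water.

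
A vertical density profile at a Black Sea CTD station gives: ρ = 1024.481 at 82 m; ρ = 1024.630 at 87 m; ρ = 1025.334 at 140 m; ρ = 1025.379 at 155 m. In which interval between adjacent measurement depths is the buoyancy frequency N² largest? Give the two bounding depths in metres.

82–87 m

Compute the density gradient over each adjacent pair:
  82–87 m: Δρ/Δz = 0.149/5 = 0.030 kg m⁻⁴
  87–140 m: Δρ/Δz = 0.704/53 = 0.013 kg m⁻⁴
  140–155 m: Δρ/Δz = 0.045/15 = 3.0 × 10⁻³ kg m⁻⁴
The largest gradient is in the 82–87 m interval — the pycnocline.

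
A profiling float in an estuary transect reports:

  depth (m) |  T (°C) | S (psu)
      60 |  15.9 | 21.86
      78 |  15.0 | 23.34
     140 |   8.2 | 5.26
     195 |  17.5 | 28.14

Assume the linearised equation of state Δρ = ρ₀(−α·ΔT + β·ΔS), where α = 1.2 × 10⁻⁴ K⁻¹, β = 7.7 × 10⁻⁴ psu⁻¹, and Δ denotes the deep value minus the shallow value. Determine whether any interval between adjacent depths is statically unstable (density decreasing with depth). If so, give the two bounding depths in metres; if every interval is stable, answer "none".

78–140 m

Evaluate Δρ/ρ₀ = −αΔT + βΔS across each adjacent pair:
  60–78 m: −αΔT+βΔS = −(1.2 × 10⁻⁴)(-0.9)+(7.7 × 10⁻⁴)(+1.48) = 1.2 × 10⁻³ → stable
  78–140 m: −αΔT+βΔS = −(1.2 × 10⁻⁴)(-6.8)+(7.7 × 10⁻⁴)(-18.08) = -0.013 → UNSTABLE
  140–195 m: −αΔT+βΔS = −(1.2 × 10⁻⁴)(+9.3)+(7.7 × 10⁻⁴)(+22.88) = 0.017 → stable
The 78–140 m interval has Δρ < 0: lighter water underlies denser water.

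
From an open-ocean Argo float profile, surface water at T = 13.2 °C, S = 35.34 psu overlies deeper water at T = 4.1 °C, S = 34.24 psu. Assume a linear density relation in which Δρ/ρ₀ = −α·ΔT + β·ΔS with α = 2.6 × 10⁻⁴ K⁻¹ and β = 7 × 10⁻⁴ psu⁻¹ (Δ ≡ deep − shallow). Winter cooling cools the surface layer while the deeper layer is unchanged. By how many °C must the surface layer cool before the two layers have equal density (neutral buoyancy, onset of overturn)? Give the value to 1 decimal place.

Neutral buoyancy requires Δρ = 0, i.e. −α(T_deep − T_surf′) + β(S_deep − S_surf) = 0.
T_surf′ = T_deep − (β/α)·ΔS = 4.1 − (7 × 10⁻⁴/2.6 × 10⁻⁴)·(-1.10) = 7.062 °C.
Cooling required: 13.2 − (7.062) = 6.138 °C.

6.1 °C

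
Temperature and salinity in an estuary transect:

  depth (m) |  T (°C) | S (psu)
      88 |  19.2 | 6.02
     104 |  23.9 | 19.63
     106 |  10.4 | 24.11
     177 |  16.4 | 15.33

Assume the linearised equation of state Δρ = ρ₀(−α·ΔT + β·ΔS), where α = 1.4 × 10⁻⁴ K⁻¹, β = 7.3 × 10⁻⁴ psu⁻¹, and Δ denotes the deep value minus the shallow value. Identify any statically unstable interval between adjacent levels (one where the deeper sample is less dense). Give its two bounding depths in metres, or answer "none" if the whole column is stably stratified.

106–177 m

Evaluate Δρ/ρ₀ = −αΔT + βΔS across each adjacent pair:
  88–104 m: −αΔT+βΔS = −(1.4 × 10⁻⁴)(+4.7)+(7.3 × 10⁻⁴)(+13.61) = 9.3 × 10⁻³ → stable
  104–106 m: −αΔT+βΔS = −(1.4 × 10⁻⁴)(-13.5)+(7.3 × 10⁻⁴)(+4.48) = 5.2 × 10⁻³ → stable
  106–177 m: −αΔT+βΔS = −(1.4 × 10⁻⁴)(+6.0)+(7.3 × 10⁻⁴)(-8.78) = -7.2 × 10⁻³ → UNSTABLE
The 106–177 m interval has Δρ < 0: lighter water underlies denser water.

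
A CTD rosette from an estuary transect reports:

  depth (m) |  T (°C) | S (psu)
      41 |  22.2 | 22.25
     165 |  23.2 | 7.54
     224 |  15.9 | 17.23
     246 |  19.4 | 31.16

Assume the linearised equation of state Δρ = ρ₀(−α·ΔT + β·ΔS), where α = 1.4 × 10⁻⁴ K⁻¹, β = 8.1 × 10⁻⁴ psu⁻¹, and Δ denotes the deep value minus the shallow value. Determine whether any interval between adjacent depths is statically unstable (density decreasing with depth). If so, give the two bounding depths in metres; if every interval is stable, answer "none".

Evaluate Δρ/ρ₀ = −αΔT + βΔS across each adjacent pair:
  41–165 m: −αΔT+βΔS = −(1.4 × 10⁻⁴)(+1.0)+(8.1 × 10⁻⁴)(-14.71) = -0.012 → UNSTABLE
  165–224 m: −αΔT+βΔS = −(1.4 × 10⁻⁴)(-7.3)+(8.1 × 10⁻⁴)(+9.69) = 8.9 × 10⁻³ → stable
  224–246 m: −αΔT+βΔS = −(1.4 × 10⁻⁴)(+3.5)+(8.1 × 10⁻⁴)(+13.93) = 0.011 → stable
The 41–165 m interval has Δρ < 0: lighter water underlies denser water.

41–165 m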